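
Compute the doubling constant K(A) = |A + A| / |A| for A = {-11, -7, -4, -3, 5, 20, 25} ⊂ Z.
K = |A + A| / |A| = 26/7

Enumerate A + A = {a + b : a, b ∈ A}. With |A| = 7, there are |A|^2 = 49 ordered sum pairs; collecting distinct values, A + A = {-22, -18, -15, -14, -11, -10, -8, -7, -6, -2, 1, 2, 9, 10, 13, 14, 16, 17, 18, 21, 22, 25, 30, 40, 45, 50}, so |A + A| = 26. Thus K = 26/7. For comparison, the minimum possible |A + A| over all 7-element sets is 2·7 − 1 = 13 (so min K = 13/7), attained only by arithmetic progressions.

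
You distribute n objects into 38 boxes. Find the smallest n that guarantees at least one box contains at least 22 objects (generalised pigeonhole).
n = (22 − 1)·38 + 1 = 799

By the generalised pigeonhole principle, to guarantee some box contains ≥ r objects we need more than (r − 1) · k objects total. Threshold: n = (r − 1) · k + 1. With r = 22 and k = 38: n = 21 · 38 + 1 = 798 + 1 = 799. For n = 798 = 21 · 38, we can put exactly 21 objects in every box, avoiding 22 in any single one — so 799 is tight.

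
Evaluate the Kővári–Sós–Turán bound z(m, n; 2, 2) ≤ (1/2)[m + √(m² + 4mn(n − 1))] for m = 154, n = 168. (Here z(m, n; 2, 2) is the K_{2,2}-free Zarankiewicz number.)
z(154, 168; 2, 2) ≤ (1/2)[154 + √(154² + 4·154·168·167)] = (1/2)[154 + √17306212] = 2157.0368

Kővári–Sós–Turán: let r_1, ..., r_154 be the row sums and z = Σ r_i the total number of 1s. Each pair of columns can share at most one row with both entries 1 (else a 2×2 all-ones block appears), so Σ_i C(r_i, 2) ≤ C(168, 2) = 14028. By convexity Σ_i C(r_i, 2) ≥ 154·C(z/154, 2) = z(z − 154)/(2·154), giving z² − 154z − 154·168·167 ≤ 0 and hence z ≤ (1/2)[154 + √(23716 + 4·4320624)] = (1/2)[154 + √17306212] ≈ (1/2)(154 + 4160.0736) = 2157.0368.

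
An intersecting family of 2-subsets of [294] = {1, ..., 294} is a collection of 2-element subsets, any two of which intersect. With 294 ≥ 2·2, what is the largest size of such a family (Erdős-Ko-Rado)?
max |F| = C(293, 1) = 293

The Erdős-Ko-Rado theorem states: for n ≥ 2k, an intersecting family of k-subsets of an n-element set has size at most C(n − 1, k − 1), with equality for 'star' families {A ⊆ [n] : |A| = k, i ∈ A} (fix an element i). For n = 294, k = 2: C(293, 1) = 293.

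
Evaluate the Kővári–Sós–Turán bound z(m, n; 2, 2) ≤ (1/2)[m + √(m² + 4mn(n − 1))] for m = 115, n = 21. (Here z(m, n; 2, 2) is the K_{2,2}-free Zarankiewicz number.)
z(115, 21; 2, 2) ≤ (1/2)[115 + √(115² + 4·115·21·20)] = (1/2)[115 + √206425] = 284.6701

Kővári–Sós–Turán: let r_1, ..., r_115 be the row sums and z = Σ r_i the total number of 1s. Each pair of columns can share at most one row with both entries 1 (else a 2×2 all-ones block appears), so Σ_i C(r_i, 2) ≤ C(21, 2) = 210. By convexity Σ_i C(r_i, 2) ≥ 115·C(z/115, 2) = z(z − 115)/(2·115), giving z² − 115z − 115·21·20 ≤ 0 and hence z ≤ (1/2)[115 + √(13225 + 4·48300)] = (1/2)[115 + √206425] ≈ (1/2)(115 + 454.3402) = 284.6701.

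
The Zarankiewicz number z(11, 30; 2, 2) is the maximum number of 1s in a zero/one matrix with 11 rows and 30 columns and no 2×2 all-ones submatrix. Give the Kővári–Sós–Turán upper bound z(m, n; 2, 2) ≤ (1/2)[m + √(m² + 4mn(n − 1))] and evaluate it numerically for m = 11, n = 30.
z(11, 30; 2, 2) ≤ (1/2)[11 + √(11² + 4·11·30·29)] = (1/2)[11 + √38401] = 103.4809

Kővári–Sós–Turán: let r_1, ..., r_11 be the row sums and z = Σ r_i the total number of 1s. Each pair of columns can share at most one row with both entries 1 (else a 2×2 all-ones block appears), so Σ_i C(r_i, 2) ≤ C(30, 2) = 435. By convexity Σ_i C(r_i, 2) ≥ 11·C(z/11, 2) = z(z − 11)/(2·11), giving z² − 11z − 11·30·29 ≤ 0 and hence z ≤ (1/2)[11 + √(121 + 4·9570)] = (1/2)[11 + √38401] ≈ (1/2)(11 + 195.9617) = 103.4809.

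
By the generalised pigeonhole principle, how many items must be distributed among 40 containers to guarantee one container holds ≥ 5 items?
n = (5 − 1)·40 + 1 = 161

By the generalised pigeonhole principle, to guarantee some box contains ≥ r objects we need more than (r − 1) · k objects total. Threshold: n = (r − 1) · k + 1. With r = 5 and k = 40: n = 4 · 40 + 1 = 160 + 1 = 161. For n = 160 = 4 · 40, we can put exactly 4 objects in every box, avoiding 5 in any single one — so 161 is tight.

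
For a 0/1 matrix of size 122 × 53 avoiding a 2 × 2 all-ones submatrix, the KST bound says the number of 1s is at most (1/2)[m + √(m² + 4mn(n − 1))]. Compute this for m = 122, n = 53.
z(122, 53; 2, 2) ≤ (1/2)[122 + √(122² + 4·122·53·52)] = (1/2)[122 + √1359812] = 644.0549

Kővári–Sós–Turán: let r_1, ..., r_122 be the row sums and z = Σ r_i the total number of 1s. Each pair of columns can share at most one row with both entries 1 (else a 2×2 all-ones block appears), so Σ_i C(r_i, 2) ≤ C(53, 2) = 1378. By convexity Σ_i C(r_i, 2) ≥ 122·C(z/122, 2) = z(z − 122)/(2·122), giving z² − 122z − 122·53·52 ≤ 0 and hence z ≤ (1/2)[122 + √(14884 + 4·336232)] = (1/2)[122 + √1359812] ≈ (1/2)(122 + 1166.1098) = 644.0549.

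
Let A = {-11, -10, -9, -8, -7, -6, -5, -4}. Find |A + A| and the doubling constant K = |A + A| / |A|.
K = |A + A| / |A| = 15/8

Enumerate A + A = {a + b : a, b ∈ A}. With |A| = 8, there are |A|^2 = 64 ordered sum pairs; collecting distinct values, A + A = {-22, -21, -20, -19, -18, -17, -16, -15, -14, -13, -12, -11, -10, -9, -8}, so |A + A| = 15. Thus K = 15/8. Here |A + A| = 2|A| − 1 = 15, the minimum possible — so K = 15/8 is minimal, which holds iff A is an arithmetic progression.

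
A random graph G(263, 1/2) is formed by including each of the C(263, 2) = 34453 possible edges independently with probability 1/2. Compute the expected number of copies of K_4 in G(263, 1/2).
E[# K_4] = C(263, 4) · (1/2)^C(4, 2) = 194831715 / 2^6 = 3044245.546875

For each 4-subset S of vertices (there are C(263, 4) = 194831715 such S), let X_S = 1 if S induces a K_4 (all C(4, 2) = 6 edges present). Then P(X_S = 1) = (1/2)^6 = 1/64. By linearity of expectation, E[# K_4] = C(263, 4) · (1/2)^6 = 194831715 / 64 = 3044245.546875.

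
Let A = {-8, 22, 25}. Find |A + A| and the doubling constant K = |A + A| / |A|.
K = |A + A| / |A| = 6/3 = 2

Enumerate A + A = {a + b : a, b ∈ A}. With |A| = 3, there are |A|^2 = 9 ordered sum pairs; collecting distinct values, A + A = {-16, 14, 17, 44, 47, 50}, so |A + A| = 6. Thus K = 6/3 = 2. For comparison, the minimum possible |A + A| over all 3-element sets is 2·3 − 1 = 5 (so min K = 5/3), attained only by arithmetic progressions.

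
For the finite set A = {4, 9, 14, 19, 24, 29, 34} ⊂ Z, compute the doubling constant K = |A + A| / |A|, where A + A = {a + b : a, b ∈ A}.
K = |A + A| / |A| = 13/7

Enumerate A + A = {a + b : a, b ∈ A}. With |A| = 7, there are |A|^2 = 49 ordered sum pairs; collecting distinct values, A + A = {8, 13, 18, 23, 28, 33, 38, 43, 48, 53, 58, 63, 68}, so |A + A| = 13. Thus K = 13/7. Here |A + A| = 2|A| − 1 = 13, the minimum possible — so K = 13/7 is minimal, which holds iff A is an arithmetic progression.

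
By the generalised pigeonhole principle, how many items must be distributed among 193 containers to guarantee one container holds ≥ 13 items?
n = (13 − 1)·193 + 1 = 2317

By the generalised pigeonhole principle, to guarantee some box contains ≥ r objects we need more than (r − 1) · k objects total. Threshold: n = (r − 1) · k + 1. With r = 13 and k = 193: n = 12 · 193 + 1 = 2316 + 1 = 2317. For n = 2316 = 12 · 193, we can put exactly 12 objects in every box, avoiding 13 in any single one — so 2317 is tight.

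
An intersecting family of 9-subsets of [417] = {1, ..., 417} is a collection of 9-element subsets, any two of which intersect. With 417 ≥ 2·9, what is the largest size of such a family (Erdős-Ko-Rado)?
max |F| = C(416, 8) = 20788229335792620

The Erdős-Ko-Rado theorem states: for n ≥ 2k, an intersecting family of k-subsets of an n-element set has size at most C(n − 1, k − 1), with equality for 'star' families {A ⊆ [n] : |A| = k, i ∈ A} (fix an element i). For n = 417, k = 9: C(416, 8) = 20788229335792620.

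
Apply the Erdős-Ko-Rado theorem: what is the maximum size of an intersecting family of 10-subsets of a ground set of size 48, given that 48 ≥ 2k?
max |F| = C(47, 9) = 1362649145

The Erdős-Ko-Rado theorem states: for n ≥ 2k, an intersecting family of k-subsets of an n-element set has size at most C(n − 1, k − 1), with equality for 'star' families {A ⊆ [n] : |A| = k, i ∈ A} (fix an element i). For n = 48, k = 10: C(47, 9) = 1362649145.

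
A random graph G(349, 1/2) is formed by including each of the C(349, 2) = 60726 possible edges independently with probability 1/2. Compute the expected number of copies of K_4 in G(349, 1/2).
E[# K_4] = C(349, 4) · (1/2)^C(4, 2) = 607573751 / 2^6 = 9493339.859375

For each 4-subset S of vertices (there are C(349, 4) = 607573751 such S), let X_S = 1 if S induces a K_4 (all C(4, 2) = 6 edges present). Then P(X_S = 1) = (1/2)^6 = 1/64. By linearity of expectation, E[# K_4] = C(349, 4) · (1/2)^6 = 607573751 / 64 = 9493339.859375.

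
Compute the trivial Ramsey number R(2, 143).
R(2, 143) = 143

R(2, k) = k for all k ≥ 2: in a 2-colouring of K_k, either some edge is red (a red K_2) or all edges are blue (a blue K_k). And K_{142} coloured all-blue has no blue K_143, so R(2, 143) > 142. Hence R(2, 143) = 143.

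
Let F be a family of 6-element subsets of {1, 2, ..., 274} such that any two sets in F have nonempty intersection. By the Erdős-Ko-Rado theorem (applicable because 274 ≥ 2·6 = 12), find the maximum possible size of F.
max |F| = C(273, 5) = 12179673324

The Erdős-Ko-Rado theorem states: for n ≥ 2k, an intersecting family of k-subsets of an n-element set has size at most C(n − 1, k − 1), with equality for 'star' families {A ⊆ [n] : |A| = k, i ∈ A} (fix an element i). For n = 274, k = 6: C(273, 5) = 12179673324.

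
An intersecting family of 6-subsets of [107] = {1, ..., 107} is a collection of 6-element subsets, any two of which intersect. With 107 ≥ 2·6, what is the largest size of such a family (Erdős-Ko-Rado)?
max |F| = C(106, 5) = 101340876

The Erdős-Ko-Rado theorem states: for n ≥ 2k, an intersecting family of k-subsets of an n-element set has size at most C(n − 1, k − 1), with equality for 'star' families {A ⊆ [n] : |A| = k, i ∈ A} (fix an element i). For n = 107, k = 6: C(106, 5) = 101340876.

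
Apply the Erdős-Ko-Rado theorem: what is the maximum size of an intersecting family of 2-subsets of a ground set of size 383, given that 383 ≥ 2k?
max |F| = C(382, 1) = 382

The Erdős-Ko-Rado theorem states: for n ≥ 2k, an intersecting family of k-subsets of an n-element set has size at most C(n − 1, k − 1), with equality for 'star' families {A ⊆ [n] : |A| = k, i ∈ A} (fix an element i). For n = 383, k = 2: C(382, 1) = 382.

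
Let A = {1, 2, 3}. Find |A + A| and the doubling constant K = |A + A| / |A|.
K = |A + A| / |A| = 5/3

Enumerate A + A = {a + b : a, b ∈ A}. With |A| = 3, there are |A|^2 = 9 ordered sum pairs; collecting distinct values, A + A = {2, 3, 4, 5, 6}, so |A + A| = 5. Thus K = 5/3. Here |A + A| = 2|A| − 1 = 5, the minimum possible — so K = 5/3 is minimal, which holds iff A is an arithmetic progression.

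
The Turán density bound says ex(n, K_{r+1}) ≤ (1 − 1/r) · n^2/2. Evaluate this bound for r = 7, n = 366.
Turán density bound = (6/7) · 366^2/2 = 401868/7 ≈ 57409.7143

Turán's theorem: ex(n, K_{r+1}) is achieved by the complete r-partite Turán graph T(n, r) with parts as balanced as possible, and is at most (1 − 1/r) · n^2/2. For r = 7, n = 366: the density bound is (6/7) · 133956/2 = 401868/7 ≈ 57409.7143. The integer-valued extremum is e(T(366, 7)) = 57409, which is strictly less than the density bound 401868/7 since 7 ∤ 366 (the parts of T(366, 7) cannot all be equal).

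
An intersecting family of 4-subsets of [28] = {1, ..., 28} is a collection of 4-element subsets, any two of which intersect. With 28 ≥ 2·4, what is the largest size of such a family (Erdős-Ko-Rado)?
max |F| = C(27, 3) = 2925

Erdős-Ko-Rado (1961): when n ≥ 2k, max |F| = C(n−1, k−1). The bound is attained by the star {A : i ∈ A} for any fixed i ∈ [n]. Here C(28−1, 4−1) = C(27, 3) = 2925.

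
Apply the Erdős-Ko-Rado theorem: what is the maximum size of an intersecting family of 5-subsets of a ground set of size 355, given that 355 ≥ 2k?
max |F| = C(354, 4) = 643304376

The Erdős-Ko-Rado theorem states: for n ≥ 2k, an intersecting family of k-subsets of an n-element set has size at most C(n − 1, k − 1), with equality for 'star' families {A ⊆ [n] : |A| = k, i ∈ A} (fix an element i). For n = 355, k = 5: C(354, 4) = 643304376.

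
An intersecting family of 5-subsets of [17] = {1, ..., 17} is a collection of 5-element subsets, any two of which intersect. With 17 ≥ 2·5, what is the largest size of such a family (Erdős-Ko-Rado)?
max |F| = C(16, 4) = 1820

The Erdős-Ko-Rado theorem states: for n ≥ 2k, an intersecting family of k-subsets of an n-element set has size at most C(n − 1, k − 1), with equality for 'star' families {A ⊆ [n] : |A| = k, i ∈ A} (fix an element i). For n = 17, k = 5: C(16, 4) = 1820.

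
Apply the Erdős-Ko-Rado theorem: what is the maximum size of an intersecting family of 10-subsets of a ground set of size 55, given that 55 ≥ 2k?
max |F| = C(54, 9) = 5317936260

The Erdős-Ko-Rado theorem states: for n ≥ 2k, an intersecting family of k-subsets of an n-element set has size at most C(n − 1, k − 1), with equality for 'star' families {A ⊆ [n] : |A| = k, i ∈ A} (fix an element i). For n = 55, k = 10: C(54, 9) = 5317936260.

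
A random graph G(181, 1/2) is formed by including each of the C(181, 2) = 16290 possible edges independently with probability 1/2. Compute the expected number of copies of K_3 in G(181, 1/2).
E[# K_3] = C(181, 3) · (1/2)^C(3, 2) = 971970 / 2^3 = 485985/4 = 121496.25

For each 3-subset S of vertices (there are C(181, 3) = 971970 such S), let X_S = 1 if S induces a K_3 (all C(3, 2) = 3 edges present). Then P(X_S = 1) = (1/2)^3 = 1/8. By linearity of expectation, E[# K_3] = C(181, 3) · (1/2)^3 = 971970 / 8 = 485985/4 = 121496.25.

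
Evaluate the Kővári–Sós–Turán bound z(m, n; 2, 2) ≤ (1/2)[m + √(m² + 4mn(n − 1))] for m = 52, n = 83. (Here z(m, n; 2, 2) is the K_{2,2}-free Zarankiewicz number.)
z(52, 83; 2, 2) ≤ (1/2)[52 + √(52² + 4·52·83·82)] = (1/2)[52 + √1418352] = 621.4729

Kővári–Sós–Turán: let r_1, ..., r_52 be the row sums and z = Σ r_i the total number of 1s. Each pair of columns can share at most one row with both entries 1 (else a 2×2 all-ones block appears), so Σ_i C(r_i, 2) ≤ C(83, 2) = 3403. By convexity Σ_i C(r_i, 2) ≥ 52·C(z/52, 2) = z(z − 52)/(2·52), giving z² − 52z − 52·83·82 ≤ 0 and hence z ≤ (1/2)[52 + √(2704 + 4·353912)] = (1/2)[52 + √1418352] ≈ (1/2)(52 + 1190.9458) = 621.4729.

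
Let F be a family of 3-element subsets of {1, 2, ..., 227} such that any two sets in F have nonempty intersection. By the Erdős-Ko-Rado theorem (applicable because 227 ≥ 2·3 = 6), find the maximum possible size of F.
max |F| = C(226, 2) = 25425

The Erdős-Ko-Rado theorem states: for n ≥ 2k, an intersecting family of k-subsets of an n-element set has size at most C(n − 1, k − 1), with equality for 'star' families {A ⊆ [n] : |A| = k, i ∈ A} (fix an element i). For n = 227, k = 3: C(226, 2) = 25425.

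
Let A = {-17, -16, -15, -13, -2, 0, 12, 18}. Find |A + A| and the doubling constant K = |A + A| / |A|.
K = |A + A| / |A| = 31/8

Enumerate A + A = {a + b : a, b ∈ A}. With |A| = 8, there are |A|^2 = 64 ordered sum pairs; collecting distinct values, A + A = {-34, -33, -32, -31, -30, -29, -28, -26, -19, -18, -17, -16, -15, -13, -5, -4, -3, -2, -1, 0, 1, 2, 3, 5, 10, 12, 16, 18, 24, 30, 36}, so |A + A| = 31. Thus K = 31/8. For comparison, the minimum possible |A + A| over all 8-element sets is 2·8 − 1 = 15 (so min K = 15/8), attained only by arithmetic progressions.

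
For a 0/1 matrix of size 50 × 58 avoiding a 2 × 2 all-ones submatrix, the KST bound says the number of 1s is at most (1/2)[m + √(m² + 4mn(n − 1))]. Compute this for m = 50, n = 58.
z(50, 58; 2, 2) ≤ (1/2)[50 + √(50² + 4·50·58·57)] = (1/2)[50 + √663700] = 432.3389

Kővári–Sós–Turán: let r_1, ..., r_50 be the row sums and z = Σ r_i the total number of 1s. Each pair of columns can share at most one row with both entries 1 (else a 2×2 all-ones block appears), so Σ_i C(r_i, 2) ≤ C(58, 2) = 1653. By convexity Σ_i C(r_i, 2) ≥ 50·C(z/50, 2) = z(z − 50)/(2·50), giving z² − 50z − 50·58·57 ≤ 0 and hence z ≤ (1/2)[50 + √(2500 + 4·165300)] = (1/2)[50 + √663700] ≈ (1/2)(50 + 814.6779) = 432.3389.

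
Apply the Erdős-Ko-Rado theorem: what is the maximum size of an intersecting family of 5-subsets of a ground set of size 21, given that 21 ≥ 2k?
max |F| = C(20, 4) = 4845

The Erdős-Ko-Rado theorem states: for n ≥ 2k, an intersecting family of k-subsets of an n-element set has size at most C(n − 1, k − 1), with equality for 'star' families {A ⊆ [n] : |A| = k, i ∈ A} (fix an element i). For n = 21, k = 5: C(20, 4) = 4845.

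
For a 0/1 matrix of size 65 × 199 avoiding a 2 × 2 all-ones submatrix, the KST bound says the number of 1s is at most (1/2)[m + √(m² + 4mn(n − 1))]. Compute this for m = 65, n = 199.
z(65, 199; 2, 2) ≤ (1/2)[65 + √(65² + 4·65·199·198)] = (1/2)[65 + √10248745] = 1633.1831

Kővári–Sós–Turán: let r_1, ..., r_65 be the row sums and z = Σ r_i the total number of 1s. Each pair of columns can share at most one row with both entries 1 (else a 2×2 all-ones block appears), so Σ_i C(r_i, 2) ≤ C(199, 2) = 19701. By convexity Σ_i C(r_i, 2) ≥ 65·C(z/65, 2) = z(z − 65)/(2·65), giving z² − 65z − 65·199·198 ≤ 0 and hence z ≤ (1/2)[65 + √(4225 + 4·2561130)] = (1/2)[65 + √10248745] ≈ (1/2)(65 + 3201.3661) = 1633.1831.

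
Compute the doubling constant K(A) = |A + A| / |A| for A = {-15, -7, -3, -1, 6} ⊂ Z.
K = |A + A| / |A| = 15/5 = 3

Enumerate A + A = {a + b : a, b ∈ A}. With |A| = 5, there are |A|^2 = 25 ordered sum pairs; collecting distinct values, A + A = {-30, -22, -18, -16, -14, -10, -9, -8, -6, -4, -2, -1, 3, 5, 12}, so |A + A| = 15. Thus K = 15/5 = 3. For comparison, the minimum possible |A + A| over all 5-element sets is 2·5 − 1 = 9 (so min K = 9/5), attained only by arithmetic progressions.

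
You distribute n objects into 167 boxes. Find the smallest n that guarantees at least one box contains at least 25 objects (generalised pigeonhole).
n = (25 − 1)·167 + 1 = 4009

By the generalised pigeonhole principle, to guarantee some box contains ≥ r objects we need more than (r − 1) · k objects total. Threshold: n = (r − 1) · k + 1. With r = 25 and k = 167: n = 24 · 167 + 1 = 4008 + 1 = 4009. For n = 4008 = 24 · 167, we can put exactly 24 objects in every box, avoiding 25 in any single one — so 4009 is tight.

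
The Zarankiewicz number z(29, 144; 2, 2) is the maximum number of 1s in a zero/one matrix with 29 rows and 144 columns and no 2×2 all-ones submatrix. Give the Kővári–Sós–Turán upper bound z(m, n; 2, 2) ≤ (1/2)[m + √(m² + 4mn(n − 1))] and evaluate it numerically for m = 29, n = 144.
z(29, 144; 2, 2) ≤ (1/2)[29 + √(29² + 4·29·144·143)] = (1/2)[29 + √2389513] = 787.4025

Kővári–Sós–Turán: let r_1, ..., r_29 be the row sums and z = Σ r_i the total number of 1s. Each pair of columns can share at most one row with both entries 1 (else a 2×2 all-ones block appears), so Σ_i C(r_i, 2) ≤ C(144, 2) = 10296. By convexity Σ_i C(r_i, 2) ≥ 29·C(z/29, 2) = z(z − 29)/(2·29), giving z² − 29z − 29·144·143 ≤ 0 and hence z ≤ (1/2)[29 + √(841 + 4·597168)] = (1/2)[29 + √2389513] ≈ (1/2)(29 + 1545.805) = 787.4025.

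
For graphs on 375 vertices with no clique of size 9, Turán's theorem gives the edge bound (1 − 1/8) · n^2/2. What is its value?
Turán density bound = (7/8) · 375^2/2 = 984375/16 ≈ 61523.4375

Turán's theorem: ex(n, K_{r+1}) is achieved by the complete r-partite Turán graph T(n, r) with parts as balanced as possible, and is at most (1 − 1/r) · n^2/2. For r = 8, n = 375: the density bound is (7/8) · 140625/2 = 984375/16 ≈ 61523.4375. The integer-valued extremum is e(T(375, 8)) = 61523, which is strictly less than the density bound 984375/16 since 8 ∤ 375 (the parts of T(375, 8) cannot all be equal).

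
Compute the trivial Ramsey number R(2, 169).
R(2, 169) = 169

R(2, k) = k for all k ≥ 2: in a 2-colouring of K_k, either some edge is red (a red K_2) or all edges are blue (a blue K_k). And K_{168} coloured all-blue has no blue K_169, so R(2, 169) > 168. Hence R(2, 169) = 169.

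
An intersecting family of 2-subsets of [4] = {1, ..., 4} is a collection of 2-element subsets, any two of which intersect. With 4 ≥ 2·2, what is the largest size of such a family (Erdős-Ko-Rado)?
max |F| = C(3, 1) = 3

The Erdős-Ko-Rado theorem states: for n ≥ 2k, an intersecting family of k-subsets of an n-element set has size at most C(n − 1, k − 1), with equality for 'star' families {A ⊆ [n] : |A| = k, i ∈ A} (fix an element i). For n = 4, k = 2: C(3, 1) = 3.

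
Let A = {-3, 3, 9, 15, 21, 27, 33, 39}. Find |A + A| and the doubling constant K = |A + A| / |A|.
K = |A + A| / |A| = 15/8

Enumerate A + A = {a + b : a, b ∈ A}. With |A| = 8, there are |A|^2 = 64 ordered sum pairs; collecting distinct values, A + A = {-6, 0, 6, 12, 18, 24, 30, 36, 42, 48, 54, 60, 66, 72, 78}, so |A + A| = 15. Thus K = 15/8. Here |A + A| = 2|A| − 1 = 15, the minimum possible — so K = 15/8 is minimal, which holds iff A is an arithmetic progression.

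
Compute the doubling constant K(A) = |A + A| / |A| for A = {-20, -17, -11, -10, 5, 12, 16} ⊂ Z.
K = |A + A| / |A| = 27/7

Enumerate A + A = {a + b : a, b ∈ A}. With |A| = 7, there are |A|^2 = 49 ordered sum pairs; collecting distinct values, A + A = {-40, -37, -34, -31, -30, -28, -27, -22, -21, -20, -15, -12, -8, -6, -5, -4, -1, 1, 2, 5, 6, 10, 17, 21, 24, 28, 32}, so |A + A| = 27. Thus K = 27/7. For comparison, the minimum possible |A + A| over all 7-element sets is 2·7 − 1 = 13 (so min K = 13/7), attained only by arithmetic progressions.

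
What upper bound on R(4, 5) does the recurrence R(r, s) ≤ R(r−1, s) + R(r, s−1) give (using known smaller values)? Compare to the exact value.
R(4, 5) ≤ R(3, 5) + R(4, 4) = 14 + 18 = 32; exact value R(4, 5) = 25.

The Erdős–Szekeres recurrence R(r, s) ≤ R(r−1, s) + R(r, s−1) applied to (r, s) = (4, 5) gives
  R(4, 5) ≤ R(3, 5) + R(4, 4) = 14 + 18 = 32.
(Recall R(2, k) = k and R is symmetric.) The recurrence is not tight here (it gives 32, but the exact value is R(4, 5) = 25); the tight upper bound requires a sharper argument than the simple recurrence, combined with a lower-bound construction on K_{24}.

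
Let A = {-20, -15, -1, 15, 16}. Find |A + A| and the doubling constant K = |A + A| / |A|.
K = |A + A| / |A| = 15/5 = 3

Enumerate A + A = {a + b : a, b ∈ A}. With |A| = 5, there are |A|^2 = 25 ordered sum pairs; collecting distinct values, A + A = {-40, -35, -30, -21, -16, -5, -4, -2, 0, 1, 14, 15, 30, 31, 32}, so |A + A| = 15. Thus K = 15/5 = 3. For comparison, the minimum possible |A + A| over all 5-element sets is 2·5 − 1 = 9 (so min K = 9/5), attained only by arithmetic progressions.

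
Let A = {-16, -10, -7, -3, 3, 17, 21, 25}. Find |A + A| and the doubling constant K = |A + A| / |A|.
K = |A + A| / |A| = 32/8 = 4

Enumerate A + A = {a + b : a, b ∈ A}. With |A| = 8, there are |A|^2 = 64 ordered sum pairs; collecting distinct values, A + A = {-32, -26, -23, -20, -19, -17, -14, -13, -10, -7, -6, -4, 0, 1, 5, 6, 7, 9, 10, 11, 14, 15, 18, 20, 22, 24, 28, 34, 38, 42, 46, 50}, so |A + A| = 32. Thus K = 32/8 = 4. For comparison, the minimum possible |A + A| over all 8-element sets is 2·8 − 1 = 15 (so min K = 15/8), attained only by arithmetic progressions.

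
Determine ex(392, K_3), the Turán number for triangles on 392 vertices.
ex(392, K_3) = ⌊392^2/4⌋ = 38416

Mantel (1907): a triangle-free graph on n vertices has at most ⌊n^2/4⌋ edges, with equality for the complete bipartite graph K_{⌊n/2⌋, ⌈n/2⌉}. For n = 392: ⌊392^2/4⌋ = ⌊153664/4⌋ = 38416. The extremal graph is K_{196, 196}, which has 196·196 = 38416 edges.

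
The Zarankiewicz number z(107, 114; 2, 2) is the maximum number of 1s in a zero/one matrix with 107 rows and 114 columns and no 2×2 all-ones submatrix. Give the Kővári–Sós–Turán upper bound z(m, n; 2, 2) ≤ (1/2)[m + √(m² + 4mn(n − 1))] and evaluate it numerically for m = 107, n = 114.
z(107, 114; 2, 2) ≤ (1/2)[107 + √(107² + 4·107·114·113)] = (1/2)[107 + √5524945] = 1228.7601

Kővári–Sós–Turán: let r_1, ..., r_107 be the row sums and z = Σ r_i the total number of 1s. Each pair of columns can share at most one row with both entries 1 (else a 2×2 all-ones block appears), so Σ_i C(r_i, 2) ≤ C(114, 2) = 6441. By convexity Σ_i C(r_i, 2) ≥ 107·C(z/107, 2) = z(z − 107)/(2·107), giving z² − 107z − 107·114·113 ≤ 0 and hence z ≤ (1/2)[107 + √(11449 + 4·1378374)] = (1/2)[107 + √5524945] ≈ (1/2)(107 + 2350.5202) = 1228.7601.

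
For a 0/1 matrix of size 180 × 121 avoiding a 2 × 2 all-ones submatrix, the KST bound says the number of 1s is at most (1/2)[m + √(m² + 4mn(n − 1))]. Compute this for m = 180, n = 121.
z(180, 121; 2, 2) ≤ (1/2)[180 + √(180² + 4·180·121·120)] = (1/2)[180 + √10486800] = 1709.1665

Kővári–Sós–Turán: let r_1, ..., r_180 be the row sums and z = Σ r_i the total number of 1s. Each pair of columns can share at most one row with both entries 1 (else a 2×2 all-ones block appears), so Σ_i C(r_i, 2) ≤ C(121, 2) = 7260. By convexity Σ_i C(r_i, 2) ≥ 180·C(z/180, 2) = z(z − 180)/(2·180), giving z² − 180z − 180·121·120 ≤ 0 and hence z ≤ (1/2)[180 + √(32400 + 4·2613600)] = (1/2)[180 + √10486800] ≈ (1/2)(180 + 3238.3329) = 1709.1665.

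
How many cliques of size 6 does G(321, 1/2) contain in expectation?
E[# K_6] = C(321, 6) · (1/2)^C(6, 2) = 1449728451424 / 2^15 = 45304014107/1024 ≈ 44242201.276367

For each 6-subset S of vertices (there are C(321, 6) = 1449728451424 such S), let X_S = 1 if S induces a K_6 (all C(6, 2) = 15 edges present). Then P(X_S = 1) = (1/2)^15 = 1/32768. By linearity of expectation, E[# K_6] = C(321, 6) · (1/2)^15 = 1449728451424 / 32768 = 45304014107/1024 ≈ 44242201.276367.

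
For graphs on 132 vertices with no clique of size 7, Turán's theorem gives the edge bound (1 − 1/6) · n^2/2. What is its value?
Turán density bound = (5/6) · 132^2/2 = 7260

Turán's theorem: ex(n, K_{r+1}) is achieved by the complete r-partite Turán graph T(n, r) with parts as balanced as possible, and is at most (1 − 1/r) · n^2/2. For r = 6, n = 132: the density bound is (5/6) · 17424/2 = 7260. Since 6 ∣ 132, the Turán graph T(132, 6) has parts of equal size 22, and its edge count e(T(132, 6)) = 7260 attains the density bound exactly.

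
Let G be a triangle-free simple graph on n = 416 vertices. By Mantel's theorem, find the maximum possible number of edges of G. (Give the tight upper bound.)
ex(416, K_3) = ⌊416^2/4⌋ = 43264

Mantel (1907): a triangle-free graph on n vertices has at most ⌊n^2/4⌋ edges, with equality for the complete bipartite graph K_{⌊n/2⌋, ⌈n/2⌉}. For n = 416: ⌊416^2/4⌋ = ⌊173056/4⌋ = 43264. The extremal graph is K_{208, 208}, which has 208·208 = 43264 edges.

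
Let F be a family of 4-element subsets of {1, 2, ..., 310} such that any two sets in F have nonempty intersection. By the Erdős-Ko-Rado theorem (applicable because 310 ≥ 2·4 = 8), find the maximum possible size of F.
max |F| = C(309, 3) = 4869634

Erdős-Ko-Rado (1961): when n ≥ 2k, max |F| = C(n−1, k−1). The bound is attained by the star {A : i ∈ A} for any fixed i ∈ [n]. Here C(310−1, 4−1) = C(309, 3) = 4869634.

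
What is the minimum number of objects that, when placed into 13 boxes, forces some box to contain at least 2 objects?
n = (2 − 1)·13 + 1 = 14

By the generalised pigeonhole principle, to guarantee some box contains ≥ r objects we need more than (r − 1) · k objects total. Threshold: n = (r − 1) · k + 1. With r = 2 and k = 13: n = 1 · 13 + 1 = 13 + 1 = 14. For n = 13 = 1 · 13, we can put exactly 1 objects in every box, avoiding 2 in any single one — so 14 is tight.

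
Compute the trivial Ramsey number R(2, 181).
R(2, 181) = 181

R(2, k) = k for all k ≥ 2: in a 2-colouring of K_k, either some edge is red (a red K_2) or all edges are blue (a blue K_k). And K_{180} coloured all-blue has no blue K_181, so R(2, 181) > 180. Hence R(2, 181) = 181.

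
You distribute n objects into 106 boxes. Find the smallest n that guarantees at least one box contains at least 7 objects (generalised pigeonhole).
n = (7 − 1)·106 + 1 = 637

By the generalised pigeonhole principle, to guarantee some box contains ≥ r objects we need more than (r − 1) · k objects total. Threshold: n = (r − 1) · k + 1. With r = 7 and k = 106: n = 6 · 106 + 1 = 636 + 1 = 637. For n = 636 = 6 · 106, we can put exactly 6 objects in every box, avoiding 7 in any single one — so 637 is tight.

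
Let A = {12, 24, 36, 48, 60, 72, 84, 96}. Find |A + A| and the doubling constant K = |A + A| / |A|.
K = |A + A| / |A| = 15/8

Enumerate A + A = {a + b : a, b ∈ A}. With |A| = 8, there are |A|^2 = 64 ordered sum pairs; collecting distinct values, A + A = {24, 36, 48, 60, 72, 84, 96, 108, 120, 132, 144, 156, 168, 180, 192}, so |A + A| = 15. Thus K = 15/8. Here |A + A| = 2|A| − 1 = 15, the minimum possible — so K = 15/8 is minimal, which holds iff A is an arithmetic progression.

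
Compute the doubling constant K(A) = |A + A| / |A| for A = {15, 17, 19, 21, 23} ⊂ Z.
K = |A + A| / |A| = 9/5

Enumerate A + A = {a + b : a, b ∈ A}. With |A| = 5, there are |A|^2 = 25 ordered sum pairs; collecting distinct values, A + A = {30, 32, 34, 36, 38, 40, 42, 44, 46}, so |A + A| = 9. Thus K = 9/5. Here |A + A| = 2|A| − 1 = 9, the minimum possible — so K = 9/5 is minimal, which holds iff A is an arithmetic progression.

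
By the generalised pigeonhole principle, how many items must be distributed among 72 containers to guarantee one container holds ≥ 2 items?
n = (2 − 1)·72 + 1 = 73

By the generalised pigeonhole principle, to guarantee some box contains ≥ r objects we need more than (r − 1) · k objects total. Threshold: n = (r − 1) · k + 1. With r = 2 and k = 72: n = 1 · 72 + 1 = 72 + 1 = 73. For n = 72 = 1 · 72, we can put exactly 1 objects in every box, avoiding 2 in any single one — so 73 is tight.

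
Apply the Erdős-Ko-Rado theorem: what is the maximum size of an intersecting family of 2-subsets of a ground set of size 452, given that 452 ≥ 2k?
max |F| = C(451, 1) = 451

The Erdős-Ko-Rado theorem states: for n ≥ 2k, an intersecting family of k-subsets of an n-element set has size at most C(n − 1, k − 1), with equality for 'star' families {A ⊆ [n] : |A| = k, i ∈ A} (fix an element i). For n = 452, k = 2: C(451, 1) = 451.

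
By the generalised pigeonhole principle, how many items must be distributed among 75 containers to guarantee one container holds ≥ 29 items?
n = (29 − 1)·75 + 1 = 2101

By the generalised pigeonhole principle, to guarantee some box contains ≥ r objects we need more than (r − 1) · k objects total. Threshold: n = (r − 1) · k + 1. With r = 29 and k = 75: n = 28 · 75 + 1 = 2100 + 1 = 2101. For n = 2100 = 28 · 75, we can put exactly 28 objects in every box, avoiding 29 in any single one — so 2101 is tight.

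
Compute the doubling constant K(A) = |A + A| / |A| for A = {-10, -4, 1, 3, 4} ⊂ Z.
K = |A + A| / |A| = 15/5 = 3

Enumerate A + A = {a + b : a, b ∈ A}. With |A| = 5, there are |A|^2 = 25 ordered sum pairs; collecting distinct values, A + A = {-20, -14, -9, -8, -7, -6, -3, -1, 0, 2, 4, 5, 6, 7, 8}, so |A + A| = 15. Thus K = 15/5 = 3. For comparison, the minimum possible |A + A| over all 5-element sets is 2·5 − 1 = 9 (so min K = 9/5), attained only by arithmetic progressions.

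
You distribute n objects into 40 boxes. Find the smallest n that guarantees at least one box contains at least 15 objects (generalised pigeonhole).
n = (15 − 1)·40 + 1 = 561

By the generalised pigeonhole principle, to guarantee some box contains ≥ r objects we need more than (r − 1) · k objects total. Threshold: n = (r − 1) · k + 1. With r = 15 and k = 40: n = 14 · 40 + 1 = 560 + 1 = 561. For n = 560 = 14 · 40, we can put exactly 14 objects in every box, avoiding 15 in any single one — so 561 is tight.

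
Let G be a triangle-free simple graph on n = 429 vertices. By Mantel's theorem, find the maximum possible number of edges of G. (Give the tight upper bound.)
ex(429, K_3) = ⌊429^2/4⌋ = 46010

Mantel (1907): a triangle-free graph on n vertices has at most ⌊n^2/4⌋ edges, with equality for the complete bipartite graph K_{⌊n/2⌋, ⌈n/2⌉}. For n = 429: ⌊429^2/4⌋ = ⌊184041/4⌋ = 46010. The extremal graph is K_{214, 215}, which has 214·215 = 46010 edges.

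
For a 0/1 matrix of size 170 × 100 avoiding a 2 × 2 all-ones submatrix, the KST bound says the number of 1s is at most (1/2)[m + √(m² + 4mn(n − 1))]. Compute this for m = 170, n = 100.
z(170, 100; 2, 2) ≤ (1/2)[170 + √(170² + 4·170·100·99)] = (1/2)[170 + √6760900] = 1385.0865

Kővári–Sós–Turán: let r_1, ..., r_170 be the row sums and z = Σ r_i the total number of 1s. Each pair of columns can share at most one row with both entries 1 (else a 2×2 all-ones block appears), so Σ_i C(r_i, 2) ≤ C(100, 2) = 4950. By convexity Σ_i C(r_i, 2) ≥ 170·C(z/170, 2) = z(z − 170)/(2·170), giving z² − 170z − 170·100·99 ≤ 0 and hence z ≤ (1/2)[170 + √(28900 + 4·1683000)] = (1/2)[170 + √6760900] ≈ (1/2)(170 + 2600.1731) = 1385.0865.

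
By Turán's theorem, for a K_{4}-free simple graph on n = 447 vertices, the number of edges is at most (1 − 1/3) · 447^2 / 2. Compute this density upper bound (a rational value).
Turán density bound = (2/3) · 447^2/2 = 66603

Turán's theorem: ex(n, K_{r+1}) is achieved by the complete r-partite Turán graph T(n, r) with parts as balanced as possible, and is at most (1 − 1/r) · n^2/2. For r = 3, n = 447: the density bound is (2/3) · 199809/2 = 66603. Since 3 ∣ 447, the Turán graph T(447, 3) has parts of equal size 149, and its edge count e(T(447, 3)) = 66603 attains the density bound exactly.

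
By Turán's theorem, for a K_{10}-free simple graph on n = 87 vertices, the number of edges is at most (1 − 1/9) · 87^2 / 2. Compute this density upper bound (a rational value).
Turán density bound = (8/9) · 87^2/2 = 3364

Turán's theorem: ex(n, K_{r+1}) is achieved by the complete r-partite Turán graph T(n, r) with parts as balanced as possible, and is at most (1 − 1/r) · n^2/2. For r = 9, n = 87: the density bound is (8/9) · 7569/2 = 3364. The integer-valued extremum is e(T(87, 9)) = 3363, which is strictly less than the density bound 3364 since 9 ∤ 87 (the parts of T(87, 9) cannot all be equal).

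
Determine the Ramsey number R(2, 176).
R(2, 176) = 176

R(2, k) = k for all k ≥ 2: in a 2-colouring of K_k, either some edge is red (a red K_2) or all edges are blue (a blue K_k). And K_{175} coloured all-blue has no blue K_176, so R(2, 176) > 175. Hence R(2, 176) = 176.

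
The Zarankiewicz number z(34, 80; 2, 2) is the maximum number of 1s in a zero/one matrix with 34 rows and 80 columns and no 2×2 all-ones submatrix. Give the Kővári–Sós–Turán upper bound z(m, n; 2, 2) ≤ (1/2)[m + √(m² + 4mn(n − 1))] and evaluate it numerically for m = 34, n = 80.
z(34, 80; 2, 2) ≤ (1/2)[34 + √(34² + 4·34·80·79)] = (1/2)[34 + √860676] = 480.8631

Kővári–Sós–Turán: let r_1, ..., r_34 be the row sums and z = Σ r_i the total number of 1s. Each pair of columns can share at most one row with both entries 1 (else a 2×2 all-ones block appears), so Σ_i C(r_i, 2) ≤ C(80, 2) = 3160. By convexity Σ_i C(r_i, 2) ≥ 34·C(z/34, 2) = z(z − 34)/(2·34), giving z² − 34z − 34·80·79 ≤ 0 and hence z ≤ (1/2)[34 + √(1156 + 4·214880)] = (1/2)[34 + √860676] ≈ (1/2)(34 + 927.7263) = 480.8631.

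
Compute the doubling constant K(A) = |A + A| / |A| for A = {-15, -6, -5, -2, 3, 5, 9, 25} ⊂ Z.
K = |A + A| / |A| = 32/8 = 4

Enumerate A + A = {a + b : a, b ∈ A}. With |A| = 8, there are |A|^2 = 64 ordered sum pairs; collecting distinct values, A + A = {-30, -21, -20, -17, -12, -11, -10, -8, -7, -6, -4, -3, -2, -1, 0, 1, 3, 4, 6, 7, 8, 10, 12, 14, 18, 19, 20, 23, 28, 30, 34, 50}, so |A + A| = 32. Thus K = 32/8 = 4. For comparison, the minimum possible |A + A| over all 8-element sets is 2·8 − 1 = 15 (so min K = 15/8), attained only by arithmetic progressions.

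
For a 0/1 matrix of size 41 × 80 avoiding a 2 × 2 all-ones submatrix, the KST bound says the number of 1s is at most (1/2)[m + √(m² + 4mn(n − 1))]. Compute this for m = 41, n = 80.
z(41, 80; 2, 2) ≤ (1/2)[41 + √(41² + 4·41·80·79)] = (1/2)[41 + √1038161] = 529.9509

Kővári–Sós–Turán: let r_1, ..., r_41 be the row sums and z = Σ r_i the total number of 1s. Each pair of columns can share at most one row with both entries 1 (else a 2×2 all-ones block appears), so Σ_i C(r_i, 2) ≤ C(80, 2) = 3160. By convexity Σ_i C(r_i, 2) ≥ 41·C(z/41, 2) = z(z − 41)/(2·41), giving z² − 41z − 41·80·79 ≤ 0 and hence z ≤ (1/2)[41 + √(1681 + 4·259120)] = (1/2)[41 + √1038161] ≈ (1/2)(41 + 1018.9019) = 529.9509.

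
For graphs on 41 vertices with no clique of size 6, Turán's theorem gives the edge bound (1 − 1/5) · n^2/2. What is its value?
Turán density bound = (4/5) · 41^2/2 = 3362/5 ≈ 672.4

Turán's theorem: ex(n, K_{r+1}) is achieved by the complete r-partite Turán graph T(n, r) with parts as balanced as possible, and is at most (1 − 1/r) · n^2/2. For r = 5, n = 41: the density bound is (4/5) · 1681/2 = 3362/5 ≈ 672.4. The integer-valued extremum is e(T(41, 5)) = 672, which is strictly less than the density bound 3362/5 since 5 ∤ 41 (the parts of T(41, 5) cannot all be equal).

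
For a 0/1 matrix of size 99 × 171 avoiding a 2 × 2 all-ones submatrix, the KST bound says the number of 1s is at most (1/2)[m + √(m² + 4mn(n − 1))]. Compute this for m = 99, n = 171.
z(99, 171; 2, 2) ≤ (1/2)[99 + √(99² + 4·99·171·170)] = (1/2)[99 + √11521521] = 1746.6683

Kővári–Sós–Turán: let r_1, ..., r_99 be the row sums and z = Σ r_i the total number of 1s. Each pair of columns can share at most one row with both entries 1 (else a 2×2 all-ones block appears), so Σ_i C(r_i, 2) ≤ C(171, 2) = 14535. By convexity Σ_i C(r_i, 2) ≥ 99·C(z/99, 2) = z(z − 99)/(2·99), giving z² − 99z − 99·171·170 ≤ 0 and hence z ≤ (1/2)[99 + √(9801 + 4·2877930)] = (1/2)[99 + √11521521] ≈ (1/2)(99 + 3394.3366) = 1746.6683.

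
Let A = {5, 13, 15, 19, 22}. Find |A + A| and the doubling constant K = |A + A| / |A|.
K = |A + A| / |A| = 15/5 = 3

Enumerate A + A = {a + b : a, b ∈ A}. With |A| = 5, there are |A|^2 = 25 ordered sum pairs; collecting distinct values, A + A = {10, 18, 20, 24, 26, 27, 28, 30, 32, 34, 35, 37, 38, 41, 44}, so |A + A| = 15. Thus K = 15/5 = 3. For comparison, the minimum possible |A + A| over all 5-element sets is 2·5 − 1 = 9 (so min K = 9/5), attained only by arithmetic progressions.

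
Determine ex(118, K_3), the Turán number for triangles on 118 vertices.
ex(118, K_3) = ⌊118^2/4⌋ = 3481

Mantel (1907): a triangle-free graph on n vertices has at most ⌊n^2/4⌋ edges, with equality for the complete bipartite graph K_{⌊n/2⌋, ⌈n/2⌉}. For n = 118: ⌊118^2/4⌋ = ⌊13924/4⌋ = 3481. The extremal graph is K_{59, 59}, which has 59·59 = 3481 edges.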